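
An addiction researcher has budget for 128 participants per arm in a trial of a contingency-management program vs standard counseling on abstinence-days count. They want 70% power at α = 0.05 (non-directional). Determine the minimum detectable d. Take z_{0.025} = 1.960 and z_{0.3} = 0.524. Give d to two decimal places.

For two independent groups of n = 128 each: d_min = (z_{α/2} + z_β)·√(2/n).
z-sum = 1.960 + 0.524 = 2.484.
d_min = 2.484 × √(2/128) = 2.484 × 0.1250 = 0.310.

d_min ≈ 0.31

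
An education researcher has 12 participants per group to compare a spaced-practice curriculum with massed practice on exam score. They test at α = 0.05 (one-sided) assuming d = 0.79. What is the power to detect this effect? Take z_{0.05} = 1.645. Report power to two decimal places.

For two equal groups, power = Φ(d·√(n/2) − z_{α}).
d·√(n/2) = 0.79 × √(12/2) = 0.79 × 2.449 = 1.935.
z_β = 1.935 − 1.645 = 0.290.
Power = Φ(0.290) = 0.614.

power ≈ 0.61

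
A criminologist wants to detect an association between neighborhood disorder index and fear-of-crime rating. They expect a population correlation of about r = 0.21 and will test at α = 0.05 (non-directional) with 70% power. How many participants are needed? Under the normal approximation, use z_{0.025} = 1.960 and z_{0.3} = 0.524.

Fisher's z: C = ½·ln((1+r)/(1−r)) = ½·ln(1.5316) = 0.2132.
n = ((z_{α/2} + z_β)/C)² + 3.
(1.960 + 0.524) / 0.2132 = 2.484 / 0.2132 = 11.651.
n = 11.651² + 3 = 135.75 + 3 = 138.7.
Round up.

n = 139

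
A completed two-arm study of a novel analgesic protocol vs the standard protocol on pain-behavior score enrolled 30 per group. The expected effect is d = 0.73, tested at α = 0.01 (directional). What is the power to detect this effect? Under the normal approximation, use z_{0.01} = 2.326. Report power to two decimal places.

power ≈ 0.69

For two equal groups, power = Φ(d·√(n/2) − z_{α}).
d·√(n/2) = 0.73 × √(30/2) = 0.73 × 3.873 = 2.827.
z_β = 2.827 − 2.326 = 0.501.
Power = Φ(0.501) = 0.692.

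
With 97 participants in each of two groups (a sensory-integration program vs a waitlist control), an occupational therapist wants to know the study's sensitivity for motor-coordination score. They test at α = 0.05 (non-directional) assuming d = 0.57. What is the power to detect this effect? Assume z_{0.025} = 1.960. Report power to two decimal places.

power ≈ 0.98

For two equal groups, power = Φ(d·√(n/2) − z_{α/2}).
d·√(n/2) = 0.57 × √(97/2) = 0.57 × 6.964 = 3.970.
z_β = 3.970 − 1.960 = 2.010.
Power = Φ(2.010) = 0.978.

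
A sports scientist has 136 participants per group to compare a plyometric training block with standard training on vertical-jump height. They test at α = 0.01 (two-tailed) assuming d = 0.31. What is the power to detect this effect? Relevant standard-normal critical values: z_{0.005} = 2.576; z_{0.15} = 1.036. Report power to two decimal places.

For two equal groups, power = Φ(d·√(n/2) − z_{α/2}).
d·√(n/2) = 0.31 × √(136/2) = 0.31 × 8.246 = 2.556.
z_β = 2.556 − 2.576 = -0.020.
Power = Φ(-0.020) = 0.492.

power ≈ 0.49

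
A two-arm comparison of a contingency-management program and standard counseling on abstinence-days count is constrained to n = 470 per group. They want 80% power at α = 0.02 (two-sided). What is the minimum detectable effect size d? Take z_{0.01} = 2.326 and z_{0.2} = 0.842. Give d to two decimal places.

d_min ≈ 0.21

For two independent groups of n = 470 each: d_min = (z_{α/2} + z_β)·√(2/n).
z-sum = 2.326 + 0.842 = 3.168.
d_min = 3.168 × √(2/470) = 3.168 × 0.0652 = 0.207.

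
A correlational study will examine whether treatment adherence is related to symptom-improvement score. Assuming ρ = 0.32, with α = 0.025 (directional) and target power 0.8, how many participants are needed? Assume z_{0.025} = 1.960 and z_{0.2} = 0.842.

n = 75

Fisher's z: C = ½·ln((1+r)/(1−r)) = ½·ln(1.9412) = 0.3316.
n = ((z_{α} + z_β)/C)² + 3.
(1.960 + 0.842) / 0.3316 = 2.802 / 0.3316 = 8.450.
n = 8.450² + 3 = 71.40 + 3 = 74.4.
Round up.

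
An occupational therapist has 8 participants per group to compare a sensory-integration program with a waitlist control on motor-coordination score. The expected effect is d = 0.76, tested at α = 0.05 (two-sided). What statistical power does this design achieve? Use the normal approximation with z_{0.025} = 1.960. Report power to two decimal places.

power ≈ 0.33

For two equal groups, power = Φ(d·√(n/2) − z_{α/2}).
d·√(n/2) = 0.76 × √(8/2) = 0.76 × 2.000 = 1.520.
z_β = 1.520 − 1.960 = -0.440.
Power = Φ(-0.440) = 0.330.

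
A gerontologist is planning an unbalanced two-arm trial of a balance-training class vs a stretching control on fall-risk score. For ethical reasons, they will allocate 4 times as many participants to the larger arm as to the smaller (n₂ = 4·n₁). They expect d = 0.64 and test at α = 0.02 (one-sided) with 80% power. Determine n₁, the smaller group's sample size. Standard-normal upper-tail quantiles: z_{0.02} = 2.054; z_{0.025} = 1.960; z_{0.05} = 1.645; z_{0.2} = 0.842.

With allocation ratio k = n₂/n₁ = 4, Var(x̄₁−x̄₂) = σ²(1/n₁ + 1/(k·n₁)) = σ²·(k+1)/(k·n₁).
So n₁ = (1 + 1/k)·((z_{α} + z_β)/d)² = 1.250 × (2.896/0.64)².
n₁ = 1.250 × 20.48 = 25.6.
Round up: n₁ = 26, giving n₂ = 4 × 26 = 104.

n₁ = 26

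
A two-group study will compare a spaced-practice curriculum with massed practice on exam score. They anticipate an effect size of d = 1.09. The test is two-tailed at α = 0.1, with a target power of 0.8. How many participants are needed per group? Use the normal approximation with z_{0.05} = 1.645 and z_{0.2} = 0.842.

For two independent groups with equal n: n = 2·((z_{α/2} + z_β) / d)².
z_{α/2} + z_β = 1.645 + 0.842 = 2.487.
n = 2 × (2.487 / 1.09)² = 2 × 2.282² = 2 × 5.21 = 10.4.
Round up to the next whole participant.

n = 11 per group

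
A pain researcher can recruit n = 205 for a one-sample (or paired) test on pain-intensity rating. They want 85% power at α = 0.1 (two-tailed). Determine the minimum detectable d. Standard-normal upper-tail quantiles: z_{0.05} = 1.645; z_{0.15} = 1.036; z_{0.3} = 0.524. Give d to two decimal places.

d_min ≈ 0.19

For a single sample (or paired design) of n = 205: d_min = (z_{α/2} + z_β)/√n.
z-sum = 1.645 + 1.036 = 2.681.
d_min = 2.681 / √205 = 2.681 / 14.318 = 0.187.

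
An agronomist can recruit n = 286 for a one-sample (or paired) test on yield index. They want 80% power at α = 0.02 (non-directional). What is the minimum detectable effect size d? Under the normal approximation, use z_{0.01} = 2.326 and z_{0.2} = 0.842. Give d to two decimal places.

For a single sample (or paired design) of n = 286: d_min = (z_{α/2} + z_β)/√n.
z-sum = 2.326 + 0.842 = 3.168.
d_min = 3.168 / √286 = 3.168 / 16.912 = 0.187.

d_min ≈ 0.19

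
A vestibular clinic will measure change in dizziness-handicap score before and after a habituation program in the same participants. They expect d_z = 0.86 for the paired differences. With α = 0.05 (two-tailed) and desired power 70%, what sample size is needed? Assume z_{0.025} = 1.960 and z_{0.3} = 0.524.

For a paired (one-sample on differences) test: n = ((z_{α/2} + z_β) / d)².
z_{α/2} + z_β = 1.960 + 0.524 = 2.484.
n = (2.484 / 0.86)² = 2.888² = 8.34.
Round up.

n = 9 pairs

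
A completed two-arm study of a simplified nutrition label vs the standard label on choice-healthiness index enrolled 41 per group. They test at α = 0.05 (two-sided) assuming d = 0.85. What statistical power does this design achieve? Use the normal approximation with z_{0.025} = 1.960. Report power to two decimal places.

power ≈ 0.97

For two equal groups, power = Φ(d·√(n/2) − z_{α/2}).
d·√(n/2) = 0.85 × √(41/2) = 0.85 × 4.528 = 3.849.
z_β = 3.849 − 1.960 = 1.889.
Power = Φ(1.889) = 0.971.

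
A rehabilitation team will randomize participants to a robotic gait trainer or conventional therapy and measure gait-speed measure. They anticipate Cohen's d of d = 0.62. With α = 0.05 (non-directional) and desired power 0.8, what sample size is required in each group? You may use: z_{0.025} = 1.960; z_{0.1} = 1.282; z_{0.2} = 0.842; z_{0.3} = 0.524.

For two independent groups with equal n: n = 2·((z_{α/2} + z_β) / d)².
z_{α/2} + z_β = 1.960 + 0.842 = 2.802.
n = 2 × (2.802 / 0.62)² = 2 × 4.519² = 2 × 20.42 = 40.8.
Round up to the next whole participant.

n = 41 per group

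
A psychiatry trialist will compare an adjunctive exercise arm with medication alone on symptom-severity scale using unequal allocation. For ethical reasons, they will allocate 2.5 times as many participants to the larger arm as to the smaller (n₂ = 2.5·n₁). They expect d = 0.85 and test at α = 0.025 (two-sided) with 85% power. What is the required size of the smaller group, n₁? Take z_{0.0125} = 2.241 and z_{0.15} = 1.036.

With allocation ratio k = n₂/n₁ = 2.5, Var(x̄₁−x̄₂) = σ²(1/n₁ + 1/(k·n₁)) = σ²·(k+1)/(k·n₁).
So n₁ = (1 + 1/k)·((z_{α/2} + z_β)/d)² = 1.400 × (3.277/0.85)².
n₁ = 1.400 × 14.86 = 20.8.
Round up: n₁ = 21, giving n₂ = ⌈2.5 × 21⌉ = ⌈52.5⌉ = 53.

n₁ = 21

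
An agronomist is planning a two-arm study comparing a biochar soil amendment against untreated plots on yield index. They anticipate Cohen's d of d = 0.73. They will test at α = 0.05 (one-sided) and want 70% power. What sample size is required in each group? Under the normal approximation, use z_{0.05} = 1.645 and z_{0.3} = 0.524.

For two independent groups with equal n: n = 2·((z_{α} + z_β) / d)².
z_{α} + z_β = 1.645 + 0.524 = 2.169.
n = 2 × (2.169 / 0.73)² = 2 × 2.971² = 2 × 8.83 = 17.7.
Round up to the next whole participant.

n = 18 per group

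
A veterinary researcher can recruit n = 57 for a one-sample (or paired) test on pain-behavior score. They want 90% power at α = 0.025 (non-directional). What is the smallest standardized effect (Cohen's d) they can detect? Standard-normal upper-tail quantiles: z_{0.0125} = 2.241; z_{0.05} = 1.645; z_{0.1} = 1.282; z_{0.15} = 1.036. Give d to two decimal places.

d_min ≈ 0.47

For a single sample (or paired design) of n = 57: d_min = (z_{α/2} + z_β)/√n.
z-sum = 2.241 + 1.282 = 3.523.
d_min = 3.523 / √57 = 3.523 / 7.550 = 0.467.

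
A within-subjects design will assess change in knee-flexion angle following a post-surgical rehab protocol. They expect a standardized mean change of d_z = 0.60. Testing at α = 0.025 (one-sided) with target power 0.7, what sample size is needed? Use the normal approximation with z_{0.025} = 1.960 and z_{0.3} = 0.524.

n = 18 pairs

For a paired (one-sample on differences) test: n = ((z_{α} + z_β) / d)².
z_{α} + z_β = 1.960 + 0.524 = 2.484.
n = (2.484 / 0.60)² = 4.140² = 17.14.
Round up.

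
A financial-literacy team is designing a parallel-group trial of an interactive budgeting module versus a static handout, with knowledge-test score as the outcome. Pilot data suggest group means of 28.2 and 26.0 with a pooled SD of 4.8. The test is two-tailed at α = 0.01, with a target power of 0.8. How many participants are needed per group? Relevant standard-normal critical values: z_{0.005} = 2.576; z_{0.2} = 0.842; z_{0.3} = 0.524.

Cohen's d = |M₁ − M₂| / SD_pooled = |28.2 − 26.0| / 4.8 = 2.2 / 4.8 = 0.458.
For two independent groups with equal n: n = 2·((z_{α/2} + z_β) / d)².
z_{α/2} + z_β = 2.576 + 0.842 = 3.418.
n = 2 × (3.418 / 0.458)² = 2 × 7.463² = 2 × 55.69 = 111.4.
Round up to the next whole participant.

n = 112 per group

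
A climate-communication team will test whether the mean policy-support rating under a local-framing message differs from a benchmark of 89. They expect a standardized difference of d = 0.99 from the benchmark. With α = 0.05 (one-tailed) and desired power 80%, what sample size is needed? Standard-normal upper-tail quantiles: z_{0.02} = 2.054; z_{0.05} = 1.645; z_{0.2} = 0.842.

For a one-sample test: n = ((z_{α} + z_β) / d)².
z_{α} + z_β = 1.645 + 0.842 = 2.487.
n = (2.487 / 0.99)² = 2.512² = 6.31.
Round up.

n = 7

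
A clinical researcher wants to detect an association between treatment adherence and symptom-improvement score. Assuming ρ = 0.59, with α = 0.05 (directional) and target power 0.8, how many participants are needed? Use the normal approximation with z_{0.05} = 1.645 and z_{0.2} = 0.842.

Fisher's z: C = ½·ln((1+r)/(1−r)) = ½·ln(3.8780) = 0.6777.
n = ((z_{α} + z_β)/C)² + 3.
(1.645 + 0.842) / 0.6777 = 2.487 / 0.6777 = 3.670.
n = 3.670² + 3 = 13.47 + 3 = 16.5.
Round up.

n = 17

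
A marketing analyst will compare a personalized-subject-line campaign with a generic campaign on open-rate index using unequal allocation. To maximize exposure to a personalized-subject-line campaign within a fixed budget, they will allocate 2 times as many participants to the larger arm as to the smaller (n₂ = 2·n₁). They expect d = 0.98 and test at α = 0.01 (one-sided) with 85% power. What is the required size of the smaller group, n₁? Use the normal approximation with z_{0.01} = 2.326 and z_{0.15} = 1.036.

n₁ = 18

With allocation ratio k = n₂/n₁ = 2, Var(x̄₁−x̄₂) = σ²(1/n₁ + 1/(k·n₁)) = σ²·(k+1)/(k·n₁).
So n₁ = (1 + 1/k)·((z_{α} + z_β)/d)² = 1.500 × (3.362/0.98)².
n₁ = 1.500 × 11.77 = 17.7.
Round up: n₁ = 18, giving n₂ = 2 × 18 = 36.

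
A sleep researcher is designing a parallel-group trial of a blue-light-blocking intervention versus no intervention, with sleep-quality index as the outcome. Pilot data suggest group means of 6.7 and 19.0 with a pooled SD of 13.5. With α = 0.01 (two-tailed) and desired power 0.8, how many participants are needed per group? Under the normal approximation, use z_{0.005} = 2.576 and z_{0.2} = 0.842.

n = 29 per group

Cohen's d = |M₁ − M₂| / SD_pooled = |6.7 − 19.0| / 13.5 = 12.3 / 13.5 = 0.911.
For two independent groups with equal n: n = 2·((z_{α/2} + z_β) / d)².
z_{α/2} + z_β = 2.576 + 0.842 = 3.418.
n = 2 × (3.418 / 0.911)² = 2 × 3.752² = 2 × 14.08 = 28.2.
Round up to the next whole participant.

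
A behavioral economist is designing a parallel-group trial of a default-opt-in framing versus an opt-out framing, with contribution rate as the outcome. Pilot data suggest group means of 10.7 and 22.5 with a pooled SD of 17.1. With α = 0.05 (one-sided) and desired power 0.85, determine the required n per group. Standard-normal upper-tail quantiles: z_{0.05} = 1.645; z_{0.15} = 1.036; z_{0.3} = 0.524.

Cohen's d = |M₁ − M₂| / SD_pooled = |10.7 − 22.5| / 17.1 = 11.8 / 17.1 = 0.690.
For two independent groups with equal n: n = 2·((z_{α} + z_β) / d)².
z_{α} + z_β = 1.645 + 1.036 = 2.681.
n = 2 × (2.681 / 0.690)² = 2 × 3.886² = 2 × 15.10 = 30.2.
Round up to the next whole participant.

n = 31 per group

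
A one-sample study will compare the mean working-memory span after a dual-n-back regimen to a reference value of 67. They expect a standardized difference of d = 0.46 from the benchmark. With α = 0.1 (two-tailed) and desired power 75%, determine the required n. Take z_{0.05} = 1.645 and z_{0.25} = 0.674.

n = 26

For a one-sample test: n = ((z_{α/2} + z_β) / d)².
z_{α/2} + z_β = 1.645 + 0.674 = 2.319.
n = (2.319 / 0.46)² = 5.041² = 25.41.
Round up.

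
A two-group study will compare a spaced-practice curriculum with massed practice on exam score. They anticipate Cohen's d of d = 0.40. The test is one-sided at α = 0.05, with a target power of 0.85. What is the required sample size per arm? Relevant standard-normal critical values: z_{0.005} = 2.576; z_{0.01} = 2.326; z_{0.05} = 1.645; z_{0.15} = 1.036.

For two independent groups with equal n: n = 2·((z_{α} + z_β) / d)².
z_{α} + z_β = 1.645 + 1.036 = 2.681.
n = 2 × (2.681 / 0.40)² = 2 × 6.702² = 2 × 44.92 = 89.8.
Round up to the next whole participant.

n = 90 per group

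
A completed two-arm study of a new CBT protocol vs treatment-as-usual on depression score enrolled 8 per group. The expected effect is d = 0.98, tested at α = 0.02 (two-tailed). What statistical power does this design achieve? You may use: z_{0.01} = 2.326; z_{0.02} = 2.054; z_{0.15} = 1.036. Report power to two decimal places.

power ≈ 0.36

For two equal groups, power = Φ(d·√(n/2) − z_{α/2}).
d·√(n/2) = 0.98 × √(8/2) = 0.98 × 2.000 = 1.960.
z_β = 1.960 − 2.326 = -0.366.
Power = Φ(-0.366) = 0.357.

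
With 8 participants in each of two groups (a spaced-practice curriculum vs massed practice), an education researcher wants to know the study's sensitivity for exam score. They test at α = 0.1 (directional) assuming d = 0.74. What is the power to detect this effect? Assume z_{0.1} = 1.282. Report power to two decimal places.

For two equal groups, power = Φ(d·√(n/2) − z_{α}).
d·√(n/2) = 0.74 × √(8/2) = 0.74 × 2.000 = 1.480.
z_β = 1.480 − 1.282 = 0.198.
Power = Φ(0.198) = 0.578.

power ≈ 0.58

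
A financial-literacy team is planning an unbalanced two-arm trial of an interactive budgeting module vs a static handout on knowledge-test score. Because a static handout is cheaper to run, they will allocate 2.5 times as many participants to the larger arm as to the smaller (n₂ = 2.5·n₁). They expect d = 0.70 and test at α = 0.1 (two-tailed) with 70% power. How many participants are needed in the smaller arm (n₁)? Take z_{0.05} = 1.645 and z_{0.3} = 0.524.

n₁ = 14

With allocation ratio k = n₂/n₁ = 2.5, Var(x̄₁−x̄₂) = σ²(1/n₁ + 1/(k·n₁)) = σ²·(k+1)/(k·n₁).
So n₁ = (1 + 1/k)·((z_{α/2} + z_β)/d)² = 1.400 × (2.169/0.70)².
n₁ = 1.400 × 9.60 = 13.4.
Round up: n₁ = 14, giving n₂ = 2.5 × 14 = 35.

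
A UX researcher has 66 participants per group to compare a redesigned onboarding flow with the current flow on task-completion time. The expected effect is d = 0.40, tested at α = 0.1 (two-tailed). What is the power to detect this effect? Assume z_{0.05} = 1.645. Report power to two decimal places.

For two equal groups, power = Φ(d·√(n/2) − z_{α/2}).
d·√(n/2) = 0.40 × √(66/2) = 0.40 × 5.745 = 2.298.
z_β = 2.298 − 1.645 = 0.653.
Power = Φ(0.653) = 0.743.

power ≈ 0.74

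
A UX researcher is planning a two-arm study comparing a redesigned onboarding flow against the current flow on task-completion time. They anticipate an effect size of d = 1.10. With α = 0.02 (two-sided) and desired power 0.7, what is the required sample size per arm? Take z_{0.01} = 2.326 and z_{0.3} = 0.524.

n = 14 per group

For two independent groups with equal n: n = 2·((z_{α/2} + z_β) / d)².
z_{α/2} + z_β = 2.326 + 0.524 = 2.850.
n = 2 × (2.850 / 1.10)² = 2 × 2.591² = 2 × 6.71 = 13.4.
Round up to the next whole participant.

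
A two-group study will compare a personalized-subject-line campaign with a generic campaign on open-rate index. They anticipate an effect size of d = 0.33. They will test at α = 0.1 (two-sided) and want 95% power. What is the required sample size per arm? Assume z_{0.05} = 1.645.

n = 199 per group

For two independent groups with equal n: n = 2·((z_{α/2} + z_β) / d)².
z_{α/2} + z_β = 1.645 + 1.645 = 3.290.
n = 2 × (3.290 / 0.33)² = 2 × 9.970² = 2 × 99.39 = 198.8.
Round up to the next whole participant.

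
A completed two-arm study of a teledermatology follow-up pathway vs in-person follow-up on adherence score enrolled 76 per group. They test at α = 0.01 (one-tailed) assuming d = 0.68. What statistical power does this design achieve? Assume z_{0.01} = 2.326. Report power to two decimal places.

power ≈ 0.97

For two equal groups, power = Φ(d·√(n/2) − z_{α}).
d·√(n/2) = 0.68 × √(76/2) = 0.68 × 6.164 = 4.192.
z_β = 4.192 − 2.326 = 1.866.
Power = Φ(1.866) = 0.969.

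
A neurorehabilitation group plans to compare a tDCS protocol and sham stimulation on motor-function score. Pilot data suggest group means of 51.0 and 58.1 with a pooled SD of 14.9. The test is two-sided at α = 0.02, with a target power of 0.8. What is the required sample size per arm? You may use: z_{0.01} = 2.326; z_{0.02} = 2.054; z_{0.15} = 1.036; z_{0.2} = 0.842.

n = 89 per group

Cohen's d = |M₁ − M₂| / SD_pooled = |51.0 − 58.1| / 14.9 = 7.1 / 14.9 = 0.477.
For two independent groups with equal n: n = 2·((z_{α/2} + z_β) / d)².
z_{α/2} + z_β = 2.326 + 0.842 = 3.168.
n = 2 × (3.168 / 0.477)² = 2 × 6.642² = 2 × 44.11 = 88.2.
Round up to the next whole participant.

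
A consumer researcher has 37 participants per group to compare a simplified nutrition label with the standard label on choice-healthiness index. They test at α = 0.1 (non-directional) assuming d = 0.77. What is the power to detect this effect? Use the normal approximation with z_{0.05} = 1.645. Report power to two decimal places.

power ≈ 0.95

For two equal groups, power = Φ(d·√(n/2) − z_{α/2}).
d·√(n/2) = 0.77 × √(37/2) = 0.77 × 4.301 = 3.312.
z_β = 3.312 − 1.645 = 1.667.
Power = Φ(1.667) = 0.952.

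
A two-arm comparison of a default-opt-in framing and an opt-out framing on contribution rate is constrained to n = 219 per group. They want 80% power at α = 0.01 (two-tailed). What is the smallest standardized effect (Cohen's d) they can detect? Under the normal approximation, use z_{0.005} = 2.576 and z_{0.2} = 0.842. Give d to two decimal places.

d_min ≈ 0.33

For two independent groups of n = 219 each: d_min = (z_{α/2} + z_β)·√(2/n).
z-sum = 2.576 + 0.842 = 3.418.
d_min = 3.418 × √(2/219) = 3.418 × 0.0956 = 0.327.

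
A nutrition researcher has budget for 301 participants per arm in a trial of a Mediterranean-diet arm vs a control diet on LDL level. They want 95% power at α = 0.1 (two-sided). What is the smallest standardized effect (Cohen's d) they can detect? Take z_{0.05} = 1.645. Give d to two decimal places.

For two independent groups of n = 301 each: d_min = (z_{α/2} + z_β)·√(2/n).
z-sum = 1.645 + 1.645 = 3.290.
d_min = 3.290 × √(2/301) = 3.290 × 0.0815 = 0.268.

d_min ≈ 0.27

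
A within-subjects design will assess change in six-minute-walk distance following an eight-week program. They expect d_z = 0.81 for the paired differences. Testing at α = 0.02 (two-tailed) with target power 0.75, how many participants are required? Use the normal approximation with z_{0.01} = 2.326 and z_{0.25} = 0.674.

For a paired (one-sample on differences) test: n = ((z_{α/2} + z_β) / d)².
z_{α/2} + z_β = 2.326 + 0.674 = 3.000.
n = (3.000 / 0.81)² = 3.704² = 13.72.
Round up.

n = 14 pairs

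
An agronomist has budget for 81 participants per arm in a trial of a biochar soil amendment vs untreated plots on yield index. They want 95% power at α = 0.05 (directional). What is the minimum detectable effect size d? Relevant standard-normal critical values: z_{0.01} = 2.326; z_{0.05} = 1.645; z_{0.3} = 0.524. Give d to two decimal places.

For two independent groups of n = 81 each: d_min = (z_{α} + z_β)·√(2/n).
z-sum = 1.645 + 1.645 = 3.290.
d_min = 3.290 × √(2/81) = 3.290 × 0.1571 = 0.517.

d_min ≈ 0.52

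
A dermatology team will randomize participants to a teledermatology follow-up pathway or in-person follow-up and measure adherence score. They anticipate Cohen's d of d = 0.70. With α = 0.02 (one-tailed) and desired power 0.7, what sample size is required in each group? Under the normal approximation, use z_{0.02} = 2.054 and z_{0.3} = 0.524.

For two independent groups with equal n: n = 2·((z_{α} + z_β) / d)².
z_{α} + z_β = 2.054 + 0.524 = 2.578.
n = 2 × (2.578 / 0.70)² = 2 × 3.683² = 2 × 13.56 = 27.1.
Round up to the next whole participant.

n = 28 per group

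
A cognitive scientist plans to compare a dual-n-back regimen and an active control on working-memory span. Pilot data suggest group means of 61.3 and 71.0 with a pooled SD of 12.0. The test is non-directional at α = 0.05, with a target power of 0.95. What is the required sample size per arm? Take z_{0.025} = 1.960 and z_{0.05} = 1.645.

Cohen's d = |M₁ − M₂| / SD_pooled = |61.3 − 71.0| / 12.0 = 9.7 / 12.0 = 0.808.
For two independent groups with equal n: n = 2·((z_{α/2} + z_β) / d)².
z_{α/2} + z_β = 1.960 + 1.645 = 3.605.
n = 2 × (3.605 / 0.808)² = 2 × 4.462² = 2 × 19.91 = 39.8.
Round up to the next whole participant.

n = 40 per group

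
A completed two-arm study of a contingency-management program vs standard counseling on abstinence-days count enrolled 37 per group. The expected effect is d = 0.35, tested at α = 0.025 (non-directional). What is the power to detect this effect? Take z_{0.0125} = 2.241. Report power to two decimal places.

For two equal groups, power = Φ(d·√(n/2) − z_{α/2}).
d·√(n/2) = 0.35 × √(37/2) = 0.35 × 4.301 = 1.505.
z_β = 1.505 − 2.241 = -0.736.
Power = Φ(-0.736) = 0.231.

power ≈ 0.23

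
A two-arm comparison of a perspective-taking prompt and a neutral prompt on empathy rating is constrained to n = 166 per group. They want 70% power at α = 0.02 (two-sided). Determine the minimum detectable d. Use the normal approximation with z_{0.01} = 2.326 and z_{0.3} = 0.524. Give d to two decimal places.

For two independent groups of n = 166 each: d_min = (z_{α/2} + z_β)·√(2/n).
z-sum = 2.326 + 0.524 = 2.850.
d_min = 2.850 × √(2/166) = 2.850 × 0.1098 = 0.313.

d_min ≈ 0.31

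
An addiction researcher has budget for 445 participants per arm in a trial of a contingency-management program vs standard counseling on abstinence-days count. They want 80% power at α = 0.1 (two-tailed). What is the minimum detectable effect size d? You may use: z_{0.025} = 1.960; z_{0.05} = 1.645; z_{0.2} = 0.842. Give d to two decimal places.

d_min ≈ 0.17

For two independent groups of n = 445 each: d_min = (z_{α/2} + z_β)·√(2/n).
z-sum = 1.645 + 0.842 = 2.487.
d_min = 2.487 × √(2/445) = 2.487 × 0.0670 = 0.167.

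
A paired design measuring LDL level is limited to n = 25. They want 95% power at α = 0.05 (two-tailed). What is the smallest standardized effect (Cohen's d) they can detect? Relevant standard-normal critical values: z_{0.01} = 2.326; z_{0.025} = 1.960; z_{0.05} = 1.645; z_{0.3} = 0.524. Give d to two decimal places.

d_min ≈ 0.72

For a single sample (or paired design) of n = 25: d_min = (z_{α/2} + z_β)/√n.
z-sum = 1.960 + 1.645 = 3.605.
d_min = 3.605 / √25 = 3.605 / 5.000 = 0.721.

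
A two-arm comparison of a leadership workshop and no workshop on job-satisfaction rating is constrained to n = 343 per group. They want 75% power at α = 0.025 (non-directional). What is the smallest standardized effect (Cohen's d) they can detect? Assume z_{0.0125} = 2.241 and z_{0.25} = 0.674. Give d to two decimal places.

For two independent groups of n = 343 each: d_min = (z_{α/2} + z_β)·√(2/n).
z-sum = 2.241 + 0.674 = 2.915.
d_min = 2.915 × √(2/343) = 2.915 × 0.0764 = 0.223.

d_min ≈ 0.22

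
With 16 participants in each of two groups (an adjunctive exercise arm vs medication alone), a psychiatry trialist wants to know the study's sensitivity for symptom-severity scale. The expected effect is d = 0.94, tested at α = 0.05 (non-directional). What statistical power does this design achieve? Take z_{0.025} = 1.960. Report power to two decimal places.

For two equal groups, power = Φ(d·√(n/2) − z_{α/2}).
d·√(n/2) = 0.94 × √(16/2) = 0.94 × 2.828 = 2.659.
z_β = 2.659 − 1.960 = 0.699.
Power = Φ(0.699) = 0.758.

power ≈ 0.76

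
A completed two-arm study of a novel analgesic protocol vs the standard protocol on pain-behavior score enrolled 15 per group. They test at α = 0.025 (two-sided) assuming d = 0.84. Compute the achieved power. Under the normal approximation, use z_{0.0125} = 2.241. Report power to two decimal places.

For two equal groups, power = Φ(d·√(n/2) − z_{α/2}).
d·√(n/2) = 0.84 × √(15/2) = 0.84 × 2.739 = 2.300.
z_β = 2.300 − 2.241 = 0.059.
Power = Φ(0.059) = 0.524.

power ≈ 0.52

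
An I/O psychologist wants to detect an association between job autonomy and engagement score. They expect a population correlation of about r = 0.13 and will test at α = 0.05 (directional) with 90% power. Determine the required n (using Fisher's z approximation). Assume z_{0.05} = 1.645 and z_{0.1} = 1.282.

Fisher's z: C = ½·ln((1+r)/(1−r)) = ½·ln(1.2989) = 0.1307.
n = ((z_{α} + z_β)/C)² + 3.
(1.645 + 1.282) / 0.1307 = 2.927 / 0.1307 = 22.395.
n = 22.395² + 3 = 501.53 + 3 = 504.5.
Round up.

n = 505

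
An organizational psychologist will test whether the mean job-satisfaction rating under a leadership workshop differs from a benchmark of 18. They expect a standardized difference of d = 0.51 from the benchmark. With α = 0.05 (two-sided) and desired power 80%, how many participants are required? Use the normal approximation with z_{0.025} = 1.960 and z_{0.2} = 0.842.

n = 31

For a one-sample test: n = ((z_{α/2} + z_β) / d)².
z_{α/2} + z_β = 1.960 + 0.842 = 2.802.
n = (2.802 / 0.51)² = 5.494² = 30.19.
Round up.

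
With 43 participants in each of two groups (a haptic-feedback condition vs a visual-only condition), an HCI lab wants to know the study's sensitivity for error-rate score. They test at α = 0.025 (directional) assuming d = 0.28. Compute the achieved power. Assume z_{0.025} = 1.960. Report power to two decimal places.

For two equal groups, power = Φ(d·√(n/2) − z_{α}).
d·√(n/2) = 0.28 × √(43/2) = 0.28 × 4.637 = 1.298.
z_β = 1.298 − 1.960 = -0.662.
Power = Φ(-0.662) = 0.254.

power ≈ 0.25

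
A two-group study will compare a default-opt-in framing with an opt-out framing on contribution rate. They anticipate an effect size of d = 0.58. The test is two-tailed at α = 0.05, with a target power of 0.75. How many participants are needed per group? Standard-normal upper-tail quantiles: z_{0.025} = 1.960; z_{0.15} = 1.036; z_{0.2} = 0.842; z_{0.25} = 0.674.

n = 42 per group

For two independent groups with equal n: n = 2·((z_{α/2} + z_β) / d)².
z_{α/2} + z_β = 1.960 + 0.674 = 2.634.
n = 2 × (2.634 / 0.58)² = 2 × 4.541² = 2 × 20.62 = 41.2.
Round up to the next whole participant.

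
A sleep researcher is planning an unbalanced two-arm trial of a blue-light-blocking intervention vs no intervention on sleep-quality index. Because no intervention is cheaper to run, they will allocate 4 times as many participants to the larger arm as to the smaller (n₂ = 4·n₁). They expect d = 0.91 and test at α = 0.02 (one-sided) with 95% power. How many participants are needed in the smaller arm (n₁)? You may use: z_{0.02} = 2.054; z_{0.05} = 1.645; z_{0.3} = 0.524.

With allocation ratio k = n₂/n₁ = 4, Var(x̄₁−x̄₂) = σ²(1/n₁ + 1/(k·n₁)) = σ²·(k+1)/(k·n₁).
So n₁ = (1 + 1/k)·((z_{α} + z_β)/d)² = 1.250 × (3.699/0.91)².
n₁ = 1.250 × 16.52 = 20.7.
Round up: n₁ = 21, giving n₂ = 4 × 21 = 84.

n₁ = 21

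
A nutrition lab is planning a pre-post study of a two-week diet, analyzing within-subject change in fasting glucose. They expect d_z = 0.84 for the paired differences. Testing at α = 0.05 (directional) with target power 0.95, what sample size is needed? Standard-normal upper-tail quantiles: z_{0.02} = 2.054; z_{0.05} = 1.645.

For a paired (one-sample on differences) test: n = ((z_{α} + z_β) / d)².
z_{α} + z_β = 1.645 + 1.645 = 3.290.
n = (3.290 / 0.84)² = 3.917² = 15.34.
Round up.

n = 16 pairs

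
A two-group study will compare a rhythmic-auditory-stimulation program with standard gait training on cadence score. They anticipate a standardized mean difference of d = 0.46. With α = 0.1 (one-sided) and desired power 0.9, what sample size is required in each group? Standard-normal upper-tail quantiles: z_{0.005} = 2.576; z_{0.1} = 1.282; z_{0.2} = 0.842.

For two independent groups with equal n: n = 2·((z_{α} + z_β) / d)².
z_{α} + z_β = 1.282 + 1.282 = 2.564.
n = 2 × (2.564 / 0.46)² = 2 × 5.574² = 2 × 31.07 = 62.1.
Round up to the next whole participant.

n = 63 per group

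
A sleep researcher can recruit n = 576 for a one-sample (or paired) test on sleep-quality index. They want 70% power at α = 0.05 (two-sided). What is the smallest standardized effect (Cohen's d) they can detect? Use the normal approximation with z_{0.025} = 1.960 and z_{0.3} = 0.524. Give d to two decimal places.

d_min ≈ 0.10

For a single sample (or paired design) of n = 576: d_min = (z_{α/2} + z_β)/√n.
z-sum = 1.960 + 0.524 = 2.484.
d_min = 2.484 / √576 = 2.484 / 24.000 = 0.103.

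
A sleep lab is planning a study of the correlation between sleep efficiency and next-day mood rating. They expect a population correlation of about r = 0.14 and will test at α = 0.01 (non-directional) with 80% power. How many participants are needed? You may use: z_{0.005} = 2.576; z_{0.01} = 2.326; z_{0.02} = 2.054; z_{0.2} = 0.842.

n = 592

Fisher's z: C = ½·ln((1+r)/(1−r)) = ½·ln(1.3256) = 0.1409.
n = ((z_{α/2} + z_β)/C)² + 3.
(2.576 + 0.842) / 0.1409 = 3.418 / 0.1409 = 24.258.
n = 24.258² + 3 = 588.47 + 3 = 591.5.
Round up.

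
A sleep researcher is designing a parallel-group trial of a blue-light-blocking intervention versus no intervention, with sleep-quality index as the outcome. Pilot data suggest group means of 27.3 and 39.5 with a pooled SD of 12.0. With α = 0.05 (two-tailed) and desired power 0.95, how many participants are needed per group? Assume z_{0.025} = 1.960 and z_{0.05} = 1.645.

n = 26 per group

Cohen's d = |M₁ − M₂| / SD_pooled = |27.3 − 39.5| / 12.0 = 12.2 / 12.0 = 1.017.
For two independent groups with equal n: n = 2·((z_{α/2} + z_β) / d)².
z_{α/2} + z_β = 1.960 + 1.645 = 3.605.
n = 2 × (3.605 / 1.017)² = 2 × 3.545² = 2 × 12.57 = 25.1.
Round up to the next whole participant.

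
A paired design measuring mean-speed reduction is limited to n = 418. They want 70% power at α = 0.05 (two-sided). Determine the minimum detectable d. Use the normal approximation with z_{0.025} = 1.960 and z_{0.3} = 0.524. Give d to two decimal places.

For a single sample (or paired design) of n = 418: d_min = (z_{α/2} + z_β)/√n.
z-sum = 1.960 + 0.524 = 2.484.
d_min = 2.484 / √418 = 2.484 / 20.445 = 0.121.

d_min ≈ 0.12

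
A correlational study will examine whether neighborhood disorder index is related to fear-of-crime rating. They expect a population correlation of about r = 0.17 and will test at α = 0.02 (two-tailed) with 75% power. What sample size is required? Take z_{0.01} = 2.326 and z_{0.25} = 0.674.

n = 309

Fisher's z: C = ½·ln((1+r)/(1−r)) = ½·ln(1.4096) = 0.1717.
n = ((z_{α/2} + z_β)/C)² + 3.
(2.326 + 0.674) / 0.1717 = 3.000 / 0.1717 = 17.472.
n = 17.472² + 3 = 305.28 + 3 = 308.3.
Round up.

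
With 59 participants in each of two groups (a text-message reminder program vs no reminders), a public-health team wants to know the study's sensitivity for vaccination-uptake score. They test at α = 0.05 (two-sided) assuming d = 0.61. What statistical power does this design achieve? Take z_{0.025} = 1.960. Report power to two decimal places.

For two equal groups, power = Φ(d·√(n/2) − z_{α/2}).
d·√(n/2) = 0.61 × √(59/2) = 0.61 × 5.431 = 3.313.
z_β = 3.313 − 1.960 = 1.353.
Power = Φ(1.353) = 0.912.

power ≈ 0.91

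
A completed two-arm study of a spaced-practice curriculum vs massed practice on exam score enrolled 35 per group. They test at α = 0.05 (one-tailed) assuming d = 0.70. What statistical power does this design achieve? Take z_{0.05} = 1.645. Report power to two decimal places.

power ≈ 0.90

For two equal groups, power = Φ(d·√(n/2) − z_{α}).
d·√(n/2) = 0.70 × √(35/2) = 0.70 × 4.183 = 2.928.
z_β = 2.928 − 1.645 = 1.283.
Power = Φ(1.283) = 0.900.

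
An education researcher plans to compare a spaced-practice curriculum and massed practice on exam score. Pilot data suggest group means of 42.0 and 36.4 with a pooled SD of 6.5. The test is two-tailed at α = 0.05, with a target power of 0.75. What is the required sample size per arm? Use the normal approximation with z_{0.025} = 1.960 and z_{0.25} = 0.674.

Cohen's d = |M₁ − M₂| / SD_pooled = |42.0 − 36.4| / 6.5 = 5.6 / 6.5 = 0.862.
For two independent groups with equal n: n = 2·((z_{α/2} + z_β) / d)².
z_{α/2} + z_β = 1.960 + 0.674 = 2.634.
n = 2 × (2.634 / 0.862)² = 2 × 3.056² = 2 × 9.34 = 18.7.
Round up to the next whole participant.

n = 19 per group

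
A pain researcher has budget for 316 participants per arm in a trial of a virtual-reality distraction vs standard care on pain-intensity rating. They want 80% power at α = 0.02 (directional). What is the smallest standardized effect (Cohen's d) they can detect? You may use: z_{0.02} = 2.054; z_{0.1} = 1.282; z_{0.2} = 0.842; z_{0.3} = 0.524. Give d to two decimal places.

For two independent groups of n = 316 each: d_min = (z_{α} + z_β)·√(2/n).
z-sum = 2.054 + 0.842 = 2.896.
d_min = 2.896 × √(2/316) = 2.896 × 0.0796 = 0.230.

d_min ≈ 0.23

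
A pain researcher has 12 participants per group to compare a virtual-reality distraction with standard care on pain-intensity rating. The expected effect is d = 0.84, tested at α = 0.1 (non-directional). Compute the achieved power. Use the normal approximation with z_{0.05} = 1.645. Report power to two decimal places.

For two equal groups, power = Φ(d·√(n/2) − z_{α/2}).
d·√(n/2) = 0.84 × √(12/2) = 0.84 × 2.449 = 2.058.
z_β = 2.058 − 1.645 = 0.413.
Power = Φ(0.413) = 0.660.

power ≈ 0.66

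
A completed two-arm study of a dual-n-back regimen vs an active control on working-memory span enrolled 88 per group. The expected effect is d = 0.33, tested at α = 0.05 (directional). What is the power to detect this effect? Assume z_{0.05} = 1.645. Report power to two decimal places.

For two equal groups, power = Φ(d·√(n/2) − z_{α}).
d·√(n/2) = 0.33 × √(88/2) = 0.33 × 6.633 = 2.189.
z_β = 2.189 − 1.645 = 0.544.
Power = Φ(0.544) = 0.707.

power ≈ 0.71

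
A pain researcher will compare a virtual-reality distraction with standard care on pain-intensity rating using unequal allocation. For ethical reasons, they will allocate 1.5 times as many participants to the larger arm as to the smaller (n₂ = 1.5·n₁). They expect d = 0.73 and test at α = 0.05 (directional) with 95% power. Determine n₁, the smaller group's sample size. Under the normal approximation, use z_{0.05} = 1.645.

n₁ = 34

With allocation ratio k = n₂/n₁ = 1.5, Var(x̄₁−x̄₂) = σ²(1/n₁ + 1/(k·n₁)) = σ²·(k+1)/(k·n₁).
So n₁ = (1 + 1/k)·((z_{α} + z_β)/d)² = 1.667 × (3.290/0.73)².
n₁ = 1.667 × 20.31 = 33.9.
Round up: n₁ = 34, giving n₂ = 1.5 × 34 = 51.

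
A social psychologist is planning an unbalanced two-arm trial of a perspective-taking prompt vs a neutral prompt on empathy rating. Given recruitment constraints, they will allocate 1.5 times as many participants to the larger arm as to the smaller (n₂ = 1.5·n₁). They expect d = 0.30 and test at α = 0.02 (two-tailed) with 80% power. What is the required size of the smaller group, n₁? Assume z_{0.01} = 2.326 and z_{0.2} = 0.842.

With allocation ratio k = n₂/n₁ = 1.5, Var(x̄₁−x̄₂) = σ²(1/n₁ + 1/(k·n₁)) = σ²·(k+1)/(k·n₁).
So n₁ = (1 + 1/k)·((z_{α/2} + z_β)/d)² = 1.667 × (3.168/0.30)².
n₁ = 1.667 × 111.51 = 185.9.
Round up: n₁ = 186, giving n₂ = 1.5 × 186 = 279.

n₁ = 186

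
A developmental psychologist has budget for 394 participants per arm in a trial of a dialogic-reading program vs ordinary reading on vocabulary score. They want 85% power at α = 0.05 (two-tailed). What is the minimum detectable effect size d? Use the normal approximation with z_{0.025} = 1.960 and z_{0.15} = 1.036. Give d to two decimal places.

d_min ≈ 0.21

For two independent groups of n = 394 each: d_min = (z_{α/2} + z_β)·√(2/n).
z-sum = 1.960 + 1.036 = 2.996.
d_min = 2.996 × √(2/394) = 2.996 × 0.0712 = 0.213.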